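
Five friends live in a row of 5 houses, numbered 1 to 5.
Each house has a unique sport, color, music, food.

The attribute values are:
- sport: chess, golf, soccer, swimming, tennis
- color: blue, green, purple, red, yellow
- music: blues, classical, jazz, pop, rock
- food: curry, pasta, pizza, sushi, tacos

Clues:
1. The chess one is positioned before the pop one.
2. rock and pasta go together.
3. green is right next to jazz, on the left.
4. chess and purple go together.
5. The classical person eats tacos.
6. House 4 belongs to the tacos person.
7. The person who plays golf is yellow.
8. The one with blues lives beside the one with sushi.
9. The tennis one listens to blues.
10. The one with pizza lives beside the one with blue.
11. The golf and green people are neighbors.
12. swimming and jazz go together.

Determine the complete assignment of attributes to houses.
Solution:

House | Sport | Color | Music | Food
------------------------------------
  1   | golf | yellow | rock | pasta
  2   | tennis | green | blues | pizza
  3   | swimming | blue | jazz | sushi
  4   | chess | purple | classical | tacos
  5   | soccer | red | pop | curry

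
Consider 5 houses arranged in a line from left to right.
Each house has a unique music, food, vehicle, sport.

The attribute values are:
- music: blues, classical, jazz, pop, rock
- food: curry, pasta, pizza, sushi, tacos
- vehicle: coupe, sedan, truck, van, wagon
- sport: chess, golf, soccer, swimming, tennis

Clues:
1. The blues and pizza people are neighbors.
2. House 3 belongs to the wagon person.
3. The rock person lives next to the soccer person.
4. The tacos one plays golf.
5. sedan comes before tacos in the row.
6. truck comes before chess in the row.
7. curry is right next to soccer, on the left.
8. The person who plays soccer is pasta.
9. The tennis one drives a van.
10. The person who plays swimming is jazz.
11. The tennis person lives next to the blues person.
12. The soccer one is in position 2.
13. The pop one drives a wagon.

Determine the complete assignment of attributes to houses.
Solution:

House | Music | Food | Vehicle | Sport
--------------------------------------
  1   | rock | curry | van | tennis
  2   | blues | pasta | truck | soccer
  3   | pop | pizza | wagon | chess
  4   | jazz | sushi | sedan | swimming
  5   | classical | tacos | coupe | golf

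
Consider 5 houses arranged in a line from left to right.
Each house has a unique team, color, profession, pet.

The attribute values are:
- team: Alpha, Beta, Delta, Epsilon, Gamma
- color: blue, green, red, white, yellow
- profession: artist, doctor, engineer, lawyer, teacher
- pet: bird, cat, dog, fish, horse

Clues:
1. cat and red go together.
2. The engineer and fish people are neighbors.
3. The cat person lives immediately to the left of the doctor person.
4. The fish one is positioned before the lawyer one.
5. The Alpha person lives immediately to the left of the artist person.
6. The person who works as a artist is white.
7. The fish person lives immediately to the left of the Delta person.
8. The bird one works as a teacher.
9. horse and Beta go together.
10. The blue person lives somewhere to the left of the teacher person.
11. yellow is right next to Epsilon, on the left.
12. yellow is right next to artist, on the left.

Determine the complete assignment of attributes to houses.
Solution:

House | Team | Color | Profession | Pet
---------------------------------------
  1   | Alpha | yellow | engineer | dog
  2   | Epsilon | white | artist | fish
  3   | Delta | red | lawyer | cat
  4   | Beta | blue | doctor | horse
  5   | Gamma | green | teacher | bird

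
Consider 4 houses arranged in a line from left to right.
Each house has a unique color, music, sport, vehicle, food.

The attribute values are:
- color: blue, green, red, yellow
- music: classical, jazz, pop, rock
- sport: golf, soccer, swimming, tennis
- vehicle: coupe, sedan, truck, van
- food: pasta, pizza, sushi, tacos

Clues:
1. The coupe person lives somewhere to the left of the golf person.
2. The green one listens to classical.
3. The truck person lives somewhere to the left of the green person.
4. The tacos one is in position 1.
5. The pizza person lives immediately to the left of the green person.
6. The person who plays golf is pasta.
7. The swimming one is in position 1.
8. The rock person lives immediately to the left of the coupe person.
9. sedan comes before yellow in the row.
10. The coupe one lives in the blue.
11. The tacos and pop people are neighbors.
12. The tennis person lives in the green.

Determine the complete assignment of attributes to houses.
Solution:

House | Color | Music | Sport | Vehicle | Food
----------------------------------------------
  1   | red | rock | swimming | truck | tacos
  2   | blue | pop | soccer | coupe | pizza
  3   | green | classical | tennis | sedan | sushi
  4   | yellow | jazz | golf | van | pasta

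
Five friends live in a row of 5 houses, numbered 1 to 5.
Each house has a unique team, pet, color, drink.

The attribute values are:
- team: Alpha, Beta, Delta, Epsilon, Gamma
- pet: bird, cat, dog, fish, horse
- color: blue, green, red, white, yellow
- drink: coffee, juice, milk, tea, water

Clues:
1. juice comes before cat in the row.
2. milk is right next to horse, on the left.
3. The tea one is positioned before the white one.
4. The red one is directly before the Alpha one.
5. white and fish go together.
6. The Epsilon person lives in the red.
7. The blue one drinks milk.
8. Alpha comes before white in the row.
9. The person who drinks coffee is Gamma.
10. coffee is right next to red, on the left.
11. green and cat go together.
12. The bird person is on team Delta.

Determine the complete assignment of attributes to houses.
Solution:

House | Team | Pet | Color | Drink
----------------------------------
  1   | Delta | bird | blue | milk
  2   | Gamma | horse | yellow | coffee
  3   | Epsilon | dog | red | juice
  4   | Alpha | cat | green | tea
  5   | Beta | fish | white | water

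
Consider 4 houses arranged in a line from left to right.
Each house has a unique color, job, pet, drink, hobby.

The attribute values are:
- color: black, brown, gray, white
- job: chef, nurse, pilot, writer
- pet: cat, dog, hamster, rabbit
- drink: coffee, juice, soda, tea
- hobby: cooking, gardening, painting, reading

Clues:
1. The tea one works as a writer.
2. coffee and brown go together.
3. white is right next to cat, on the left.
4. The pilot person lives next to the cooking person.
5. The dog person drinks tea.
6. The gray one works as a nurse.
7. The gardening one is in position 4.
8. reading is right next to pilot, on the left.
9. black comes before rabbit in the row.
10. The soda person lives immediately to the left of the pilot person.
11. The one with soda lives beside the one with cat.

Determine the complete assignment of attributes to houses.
Solution:

House | Color | Job | Pet | Drink | Hobby
-----------------------------------------
  1   | white | chef | hamster | soda | reading
  2   | brown | pilot | cat | coffee | painting
  3   | black | writer | dog | tea | cooking
  4   | gray | nurse | rabbit | juice | gardening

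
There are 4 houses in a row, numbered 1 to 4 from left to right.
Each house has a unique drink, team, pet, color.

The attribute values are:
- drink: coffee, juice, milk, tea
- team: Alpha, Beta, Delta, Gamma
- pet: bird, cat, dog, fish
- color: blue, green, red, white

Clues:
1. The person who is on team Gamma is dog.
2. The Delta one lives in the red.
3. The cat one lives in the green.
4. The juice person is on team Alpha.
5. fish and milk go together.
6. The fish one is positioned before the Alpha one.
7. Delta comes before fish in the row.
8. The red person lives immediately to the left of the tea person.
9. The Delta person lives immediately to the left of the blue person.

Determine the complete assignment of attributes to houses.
Solution:

House | Drink | Team | Pet | Color
----------------------------------
  1   | coffee | Delta | bird | red
  2   | tea | Gamma | dog | blue
  3   | milk | Beta | fish | white
  4   | juice | Alpha | cat | green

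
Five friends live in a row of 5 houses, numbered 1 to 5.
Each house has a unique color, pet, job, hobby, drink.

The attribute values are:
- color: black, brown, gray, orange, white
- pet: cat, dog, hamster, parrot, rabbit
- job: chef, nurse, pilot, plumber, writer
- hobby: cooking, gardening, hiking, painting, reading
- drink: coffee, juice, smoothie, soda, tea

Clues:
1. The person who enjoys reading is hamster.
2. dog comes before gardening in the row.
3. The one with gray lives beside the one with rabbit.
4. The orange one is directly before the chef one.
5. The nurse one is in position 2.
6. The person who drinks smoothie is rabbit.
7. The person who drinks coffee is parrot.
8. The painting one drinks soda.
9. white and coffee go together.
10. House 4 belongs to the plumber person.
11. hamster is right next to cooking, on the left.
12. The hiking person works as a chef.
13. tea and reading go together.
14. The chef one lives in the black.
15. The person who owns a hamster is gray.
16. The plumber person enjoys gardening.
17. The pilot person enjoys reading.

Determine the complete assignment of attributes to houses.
Solution:

House | Color | Pet | Job | Hobby | Drink
-----------------------------------------
  1   | gray | hamster | pilot | reading | tea
  2   | orange | rabbit | nurse | cooking | smoothie
  3   | black | dog | chef | hiking | juice
  4   | white | parrot | plumber | gardening | coffee
  5   | brown | cat | writer | painting | soda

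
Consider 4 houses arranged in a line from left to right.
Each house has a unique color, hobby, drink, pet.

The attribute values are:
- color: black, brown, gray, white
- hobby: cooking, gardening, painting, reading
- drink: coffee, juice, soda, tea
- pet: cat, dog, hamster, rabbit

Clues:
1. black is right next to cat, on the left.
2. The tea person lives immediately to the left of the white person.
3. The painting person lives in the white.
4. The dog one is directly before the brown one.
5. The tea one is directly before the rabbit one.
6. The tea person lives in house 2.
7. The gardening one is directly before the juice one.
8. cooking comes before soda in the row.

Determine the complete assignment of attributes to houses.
Solution:

House | Color | Hobby | Drink | Pet
-----------------------------------
  1   | black | cooking | coffee | dog
  2   | brown | gardening | tea | cat
  3   | white | painting | juice | rabbit
  4   | gray | reading | soda | hamster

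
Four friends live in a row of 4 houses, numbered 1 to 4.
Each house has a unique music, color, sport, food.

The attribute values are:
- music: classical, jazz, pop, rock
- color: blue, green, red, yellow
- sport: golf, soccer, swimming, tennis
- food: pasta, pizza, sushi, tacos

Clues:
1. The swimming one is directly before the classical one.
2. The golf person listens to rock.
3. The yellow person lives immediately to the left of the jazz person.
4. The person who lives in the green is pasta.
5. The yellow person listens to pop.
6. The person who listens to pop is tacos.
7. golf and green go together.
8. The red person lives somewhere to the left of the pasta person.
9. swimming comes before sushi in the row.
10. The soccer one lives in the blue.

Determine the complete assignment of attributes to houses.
Solution:

House | Music | Color | Sport | Food
------------------------------------
  1   | pop | yellow | tennis | tacos
  2   | jazz | red | swimming | pizza
  3   | classical | blue | soccer | sushi
  4   | rock | green | golf | pasta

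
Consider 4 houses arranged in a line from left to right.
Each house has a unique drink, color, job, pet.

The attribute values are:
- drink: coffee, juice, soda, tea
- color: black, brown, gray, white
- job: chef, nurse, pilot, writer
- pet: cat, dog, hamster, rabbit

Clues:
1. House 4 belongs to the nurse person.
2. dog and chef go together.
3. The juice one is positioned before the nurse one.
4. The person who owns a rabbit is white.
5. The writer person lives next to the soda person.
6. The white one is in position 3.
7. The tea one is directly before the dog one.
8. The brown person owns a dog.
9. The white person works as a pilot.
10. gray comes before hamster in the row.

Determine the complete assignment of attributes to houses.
Solution:

House | Drink | Color | Job | Pet
---------------------------------
  1   | tea | gray | writer | cat
  2   | soda | brown | chef | dog
  3   | juice | white | pilot | rabbit
  4   | coffee | black | nurse | hamster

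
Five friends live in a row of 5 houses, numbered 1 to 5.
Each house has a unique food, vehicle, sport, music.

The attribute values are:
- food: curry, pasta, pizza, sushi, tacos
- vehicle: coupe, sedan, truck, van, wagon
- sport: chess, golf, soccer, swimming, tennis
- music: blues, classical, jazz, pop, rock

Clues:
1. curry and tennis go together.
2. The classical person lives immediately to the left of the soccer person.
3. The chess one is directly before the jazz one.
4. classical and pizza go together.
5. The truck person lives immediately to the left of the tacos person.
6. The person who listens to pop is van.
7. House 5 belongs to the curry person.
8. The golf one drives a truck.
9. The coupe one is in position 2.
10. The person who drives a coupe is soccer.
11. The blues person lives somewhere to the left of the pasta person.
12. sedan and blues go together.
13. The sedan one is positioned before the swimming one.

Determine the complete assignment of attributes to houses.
Solution:

House | Food | Vehicle | Sport | Music
--------------------------------------
  1   | pizza | truck | golf | classical
  2   | tacos | coupe | soccer | rock
  3   | sushi | sedan | chess | blues
  4   | pasta | wagon | swimming | jazz
  5   | curry | van | tennis | pop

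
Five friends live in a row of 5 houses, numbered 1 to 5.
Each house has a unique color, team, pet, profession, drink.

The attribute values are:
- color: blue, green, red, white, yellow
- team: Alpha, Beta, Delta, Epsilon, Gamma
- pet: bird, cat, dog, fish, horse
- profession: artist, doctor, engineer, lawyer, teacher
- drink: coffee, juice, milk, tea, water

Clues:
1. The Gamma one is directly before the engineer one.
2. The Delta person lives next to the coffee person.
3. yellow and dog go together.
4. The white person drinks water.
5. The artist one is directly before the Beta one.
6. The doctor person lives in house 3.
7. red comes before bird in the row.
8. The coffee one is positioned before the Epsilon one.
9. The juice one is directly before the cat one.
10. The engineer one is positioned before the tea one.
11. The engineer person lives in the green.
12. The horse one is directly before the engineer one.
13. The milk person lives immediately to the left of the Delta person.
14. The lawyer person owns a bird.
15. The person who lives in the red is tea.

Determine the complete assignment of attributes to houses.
Solution:

House | Color | Team | Pet | Profession | Drink
-----------------------------------------------
  1   | blue | Gamma | horse | artist | juice
  2   | green | Beta | cat | engineer | milk
  3   | red | Delta | fish | doctor | tea
  4   | yellow | Alpha | dog | teacher | coffee
  5   | white | Epsilon | bird | lawyer | water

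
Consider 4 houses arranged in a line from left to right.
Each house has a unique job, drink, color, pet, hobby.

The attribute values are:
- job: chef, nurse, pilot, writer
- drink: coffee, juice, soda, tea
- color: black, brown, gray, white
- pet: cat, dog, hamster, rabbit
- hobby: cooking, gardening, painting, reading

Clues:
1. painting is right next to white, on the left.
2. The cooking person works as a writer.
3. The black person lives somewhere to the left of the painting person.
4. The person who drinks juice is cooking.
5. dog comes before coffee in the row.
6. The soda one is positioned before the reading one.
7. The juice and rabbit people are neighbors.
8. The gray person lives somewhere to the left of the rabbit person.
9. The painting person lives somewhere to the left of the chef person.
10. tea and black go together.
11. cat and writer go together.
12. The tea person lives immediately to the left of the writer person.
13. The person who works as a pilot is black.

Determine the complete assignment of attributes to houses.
Solution:

House | Job | Drink | Color | Pet | Hobby
-----------------------------------------
  1   | pilot | tea | black | dog | gardening
  2   | writer | juice | gray | cat | cooking
  3   | nurse | soda | brown | rabbit | painting
  4   | chef | coffee | white | hamster | reading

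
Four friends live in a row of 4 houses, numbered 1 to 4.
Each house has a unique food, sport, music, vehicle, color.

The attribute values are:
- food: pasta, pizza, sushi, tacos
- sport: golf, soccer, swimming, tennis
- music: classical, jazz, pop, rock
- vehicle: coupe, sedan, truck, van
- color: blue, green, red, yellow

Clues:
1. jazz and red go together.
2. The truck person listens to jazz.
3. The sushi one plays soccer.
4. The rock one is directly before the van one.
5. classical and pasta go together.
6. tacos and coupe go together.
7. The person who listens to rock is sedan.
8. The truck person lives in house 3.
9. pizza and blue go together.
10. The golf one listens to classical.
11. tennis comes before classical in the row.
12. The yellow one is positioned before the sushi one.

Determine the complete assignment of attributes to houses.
Solution:

House | Food | Sport | Music | Vehicle | Color
----------------------------------------------
  1   | pizza | tennis | rock | sedan | blue
  2   | pasta | golf | classical | van | yellow
  3   | sushi | soccer | jazz | truck | red
  4   | tacos | swimming | pop | coupe | green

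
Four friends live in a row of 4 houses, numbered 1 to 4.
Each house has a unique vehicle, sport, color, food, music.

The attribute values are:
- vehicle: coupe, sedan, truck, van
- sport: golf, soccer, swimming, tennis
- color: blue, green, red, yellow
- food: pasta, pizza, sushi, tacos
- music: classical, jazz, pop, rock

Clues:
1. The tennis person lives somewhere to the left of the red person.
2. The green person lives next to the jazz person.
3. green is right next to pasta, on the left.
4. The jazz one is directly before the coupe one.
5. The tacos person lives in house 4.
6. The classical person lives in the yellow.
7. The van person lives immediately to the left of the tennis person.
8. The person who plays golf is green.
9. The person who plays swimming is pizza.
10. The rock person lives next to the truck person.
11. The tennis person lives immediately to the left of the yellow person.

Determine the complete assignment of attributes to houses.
Solution:

House | Vehicle | Sport | Color | Food | Music
----------------------------------------------
  1   | van | golf | green | sushi | rock
  2   | truck | tennis | blue | pasta | jazz
  3   | coupe | swimming | yellow | pizza | classical
  4   | sedan | soccer | red | tacos | pop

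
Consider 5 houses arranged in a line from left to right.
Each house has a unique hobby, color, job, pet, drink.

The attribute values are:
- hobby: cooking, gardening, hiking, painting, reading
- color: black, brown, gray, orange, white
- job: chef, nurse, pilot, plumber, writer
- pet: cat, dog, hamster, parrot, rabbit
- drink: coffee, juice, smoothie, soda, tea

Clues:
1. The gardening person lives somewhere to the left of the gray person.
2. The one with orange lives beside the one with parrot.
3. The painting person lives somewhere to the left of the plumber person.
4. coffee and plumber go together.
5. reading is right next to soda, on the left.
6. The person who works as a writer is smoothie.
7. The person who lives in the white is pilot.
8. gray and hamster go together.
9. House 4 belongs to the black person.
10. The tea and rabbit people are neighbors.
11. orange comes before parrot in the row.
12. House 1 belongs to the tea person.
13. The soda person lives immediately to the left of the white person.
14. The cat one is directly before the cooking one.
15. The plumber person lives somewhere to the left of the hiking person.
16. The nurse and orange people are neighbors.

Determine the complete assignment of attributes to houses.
Solution:

House | Hobby | Color | Job | Pet | Drink
-----------------------------------------
  1   | reading | brown | nurse | cat | tea
  2   | cooking | orange | chef | rabbit | soda
  3   | painting | white | pilot | parrot | juice
  4   | gardening | black | plumber | dog | coffee
  5   | hiking | gray | writer | hamster | smoothie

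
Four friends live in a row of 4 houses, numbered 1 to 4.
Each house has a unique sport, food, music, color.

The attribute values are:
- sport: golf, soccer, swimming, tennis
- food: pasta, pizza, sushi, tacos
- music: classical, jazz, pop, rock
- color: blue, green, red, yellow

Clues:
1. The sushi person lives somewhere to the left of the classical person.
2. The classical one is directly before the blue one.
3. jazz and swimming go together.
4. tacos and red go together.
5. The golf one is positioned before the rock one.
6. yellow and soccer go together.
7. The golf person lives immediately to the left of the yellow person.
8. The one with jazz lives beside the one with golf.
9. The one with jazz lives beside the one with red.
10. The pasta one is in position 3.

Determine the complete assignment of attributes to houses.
Solution:

House | Sport | Food | Music | Color
------------------------------------
  1   | swimming | sushi | jazz | green
  2   | golf | tacos | pop | red
  3   | soccer | pasta | classical | yellow
  4   | tennis | pizza | rock | blue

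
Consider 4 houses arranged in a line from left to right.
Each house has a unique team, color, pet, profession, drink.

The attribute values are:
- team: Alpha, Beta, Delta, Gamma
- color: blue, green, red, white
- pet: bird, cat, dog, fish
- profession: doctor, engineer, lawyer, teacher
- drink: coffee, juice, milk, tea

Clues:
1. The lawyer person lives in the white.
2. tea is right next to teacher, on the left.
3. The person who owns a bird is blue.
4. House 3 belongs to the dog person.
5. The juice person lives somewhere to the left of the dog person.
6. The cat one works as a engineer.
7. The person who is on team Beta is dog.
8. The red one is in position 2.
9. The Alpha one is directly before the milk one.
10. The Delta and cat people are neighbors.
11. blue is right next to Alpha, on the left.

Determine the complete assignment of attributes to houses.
Solution:

House | Team | Color | Pet | Profession | Drink
-----------------------------------------------
  1   | Delta | blue | bird | doctor | juice
  2   | Alpha | red | cat | engineer | tea
  3   | Beta | green | dog | teacher | milk
  4   | Gamma | white | fish | lawyer | coffee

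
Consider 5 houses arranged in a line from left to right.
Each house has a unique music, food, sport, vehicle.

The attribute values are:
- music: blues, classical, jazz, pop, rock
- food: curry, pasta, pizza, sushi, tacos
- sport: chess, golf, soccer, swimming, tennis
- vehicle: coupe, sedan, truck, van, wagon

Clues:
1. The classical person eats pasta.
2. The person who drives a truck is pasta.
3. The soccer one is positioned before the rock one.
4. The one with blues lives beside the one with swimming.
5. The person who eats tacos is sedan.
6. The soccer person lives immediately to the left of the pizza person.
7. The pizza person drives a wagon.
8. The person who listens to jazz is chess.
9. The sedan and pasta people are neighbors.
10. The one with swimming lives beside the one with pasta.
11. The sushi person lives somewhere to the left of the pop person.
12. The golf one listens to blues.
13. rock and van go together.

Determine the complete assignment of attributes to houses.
Solution:

House | Music | Food | Sport | Vehicle
--------------------------------------
  1   | blues | sushi | golf | coupe
  2   | pop | tacos | swimming | sedan
  3   | classical | pasta | soccer | truck
  4   | jazz | pizza | chess | wagon
  5   | rock | curry | tennis | van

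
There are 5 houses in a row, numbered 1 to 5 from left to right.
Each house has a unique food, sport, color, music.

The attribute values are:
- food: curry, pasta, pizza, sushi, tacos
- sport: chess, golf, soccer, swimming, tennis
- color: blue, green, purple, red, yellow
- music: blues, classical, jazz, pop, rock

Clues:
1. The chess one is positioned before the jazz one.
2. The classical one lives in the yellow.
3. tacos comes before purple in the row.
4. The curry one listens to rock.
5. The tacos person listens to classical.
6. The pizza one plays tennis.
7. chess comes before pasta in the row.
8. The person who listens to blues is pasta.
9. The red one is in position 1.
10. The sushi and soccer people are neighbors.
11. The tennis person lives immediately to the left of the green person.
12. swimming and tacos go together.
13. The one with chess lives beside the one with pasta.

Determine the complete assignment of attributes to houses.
Solution:

House | Food | Sport | Color | Music
------------------------------------
  1   | sushi | chess | red | pop
  2   | pasta | soccer | blue | blues
  3   | tacos | swimming | yellow | classical
  4   | pizza | tennis | purple | jazz
  5   | curry | golf | green | rock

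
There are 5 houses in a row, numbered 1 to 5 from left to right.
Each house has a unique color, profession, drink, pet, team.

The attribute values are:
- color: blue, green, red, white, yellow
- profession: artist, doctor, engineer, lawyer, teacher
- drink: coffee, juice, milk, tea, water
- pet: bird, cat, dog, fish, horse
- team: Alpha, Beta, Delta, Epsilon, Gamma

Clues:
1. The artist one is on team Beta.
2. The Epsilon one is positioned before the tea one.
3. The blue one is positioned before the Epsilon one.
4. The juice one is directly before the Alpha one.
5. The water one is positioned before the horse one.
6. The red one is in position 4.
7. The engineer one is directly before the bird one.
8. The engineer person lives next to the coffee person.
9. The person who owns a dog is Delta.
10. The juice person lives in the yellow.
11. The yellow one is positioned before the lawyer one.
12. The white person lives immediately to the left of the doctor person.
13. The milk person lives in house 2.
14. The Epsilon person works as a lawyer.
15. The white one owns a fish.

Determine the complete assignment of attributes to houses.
Solution:

House | Color | Profession | Drink | Pet | Team
-----------------------------------------------
  1   | yellow | teacher | juice | dog | Delta
  2   | white | engineer | milk | fish | Alpha
  3   | blue | doctor | coffee | bird | Gamma
  4   | red | lawyer | water | cat | Epsilon
  5   | green | artist | tea | horse | Beta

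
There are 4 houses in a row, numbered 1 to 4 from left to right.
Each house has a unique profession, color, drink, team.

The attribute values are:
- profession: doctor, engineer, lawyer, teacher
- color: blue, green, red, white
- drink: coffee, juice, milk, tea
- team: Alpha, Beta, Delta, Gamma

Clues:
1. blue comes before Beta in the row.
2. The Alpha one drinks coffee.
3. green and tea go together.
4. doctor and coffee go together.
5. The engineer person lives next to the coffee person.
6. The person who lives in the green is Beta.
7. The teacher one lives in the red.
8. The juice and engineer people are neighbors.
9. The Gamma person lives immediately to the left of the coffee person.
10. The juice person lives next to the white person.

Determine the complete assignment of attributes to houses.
Solution:

House | Profession | Color | Drink | Team
-----------------------------------------
  1   | teacher | red | juice | Delta
  2   | engineer | white | milk | Gamma
  3   | doctor | blue | coffee | Alpha
  4   | lawyer | green | tea | Beta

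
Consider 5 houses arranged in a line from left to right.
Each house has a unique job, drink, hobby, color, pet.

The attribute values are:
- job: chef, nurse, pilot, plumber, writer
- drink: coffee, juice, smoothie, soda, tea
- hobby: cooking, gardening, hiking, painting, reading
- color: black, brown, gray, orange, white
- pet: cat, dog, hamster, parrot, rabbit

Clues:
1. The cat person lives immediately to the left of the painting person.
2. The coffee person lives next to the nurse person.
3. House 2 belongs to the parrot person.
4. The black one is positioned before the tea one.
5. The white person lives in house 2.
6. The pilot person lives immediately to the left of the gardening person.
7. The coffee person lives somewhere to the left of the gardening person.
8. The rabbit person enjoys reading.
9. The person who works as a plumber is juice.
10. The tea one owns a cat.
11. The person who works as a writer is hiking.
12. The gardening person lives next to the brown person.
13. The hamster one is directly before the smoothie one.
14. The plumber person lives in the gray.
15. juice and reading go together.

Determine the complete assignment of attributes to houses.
Solution:

House | Job | Drink | Hobby | Color | Pet
-----------------------------------------
  1   | pilot | coffee | cooking | black | hamster
  2   | nurse | smoothie | gardening | white | parrot
  3   | writer | tea | hiking | brown | cat
  4   | chef | soda | painting | orange | dog
  5   | plumber | juice | reading | gray | rabbit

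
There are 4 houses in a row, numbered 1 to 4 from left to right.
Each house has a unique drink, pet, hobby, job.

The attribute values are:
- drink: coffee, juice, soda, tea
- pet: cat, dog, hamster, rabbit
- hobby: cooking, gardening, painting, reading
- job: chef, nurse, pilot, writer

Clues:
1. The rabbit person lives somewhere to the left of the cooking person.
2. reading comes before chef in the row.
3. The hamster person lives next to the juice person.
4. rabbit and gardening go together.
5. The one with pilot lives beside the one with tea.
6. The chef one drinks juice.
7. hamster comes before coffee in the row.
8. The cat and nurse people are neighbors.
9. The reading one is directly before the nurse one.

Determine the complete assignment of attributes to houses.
Solution:

House | Drink | Pet | Hobby | Job
---------------------------------
  1   | soda | cat | reading | pilot
  2   | tea | hamster | painting | nurse
  3   | juice | rabbit | gardening | chef
  4   | coffee | dog | cooking | writer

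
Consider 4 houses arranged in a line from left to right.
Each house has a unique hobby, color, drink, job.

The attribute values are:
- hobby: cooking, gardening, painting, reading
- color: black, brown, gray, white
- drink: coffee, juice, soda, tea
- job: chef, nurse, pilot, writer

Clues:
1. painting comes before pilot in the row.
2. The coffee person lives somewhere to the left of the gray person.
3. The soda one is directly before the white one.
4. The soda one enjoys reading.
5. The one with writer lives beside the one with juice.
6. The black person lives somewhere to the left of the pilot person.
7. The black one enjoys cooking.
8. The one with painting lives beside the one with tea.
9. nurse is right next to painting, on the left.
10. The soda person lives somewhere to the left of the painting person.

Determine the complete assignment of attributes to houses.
Solution:

House | Hobby | Color | Drink | Job
-----------------------------------
  1   | reading | brown | soda | nurse
  2   | painting | white | coffee | chef
  3   | cooking | black | tea | writer
  4   | gardening | gray | juice | pilot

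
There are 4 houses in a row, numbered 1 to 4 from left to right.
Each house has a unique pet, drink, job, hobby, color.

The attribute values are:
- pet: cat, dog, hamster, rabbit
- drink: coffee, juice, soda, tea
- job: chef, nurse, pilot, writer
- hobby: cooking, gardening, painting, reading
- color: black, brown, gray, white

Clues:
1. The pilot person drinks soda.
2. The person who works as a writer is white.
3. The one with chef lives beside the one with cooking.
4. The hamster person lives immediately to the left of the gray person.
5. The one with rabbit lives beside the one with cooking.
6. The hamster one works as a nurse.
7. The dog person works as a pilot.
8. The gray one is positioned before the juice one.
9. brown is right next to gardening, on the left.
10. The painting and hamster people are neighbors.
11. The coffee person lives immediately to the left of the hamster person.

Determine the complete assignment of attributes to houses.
Solution:

House | Pet | Drink | Job | Hobby | Color
-----------------------------------------
  1   | rabbit | coffee | chef | painting | black
  2   | hamster | tea | nurse | cooking | brown
  3   | dog | soda | pilot | gardening | gray
  4   | cat | juice | writer | reading | white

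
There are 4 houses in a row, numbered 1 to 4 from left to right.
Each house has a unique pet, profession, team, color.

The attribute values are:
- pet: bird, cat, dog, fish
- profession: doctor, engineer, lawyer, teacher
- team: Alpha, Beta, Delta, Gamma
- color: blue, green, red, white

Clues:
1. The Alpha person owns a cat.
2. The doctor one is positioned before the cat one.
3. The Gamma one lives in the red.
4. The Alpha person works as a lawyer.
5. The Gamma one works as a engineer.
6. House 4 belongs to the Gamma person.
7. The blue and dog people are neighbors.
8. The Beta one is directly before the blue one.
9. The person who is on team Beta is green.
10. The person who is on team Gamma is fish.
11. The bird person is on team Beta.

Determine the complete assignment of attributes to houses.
Solution:

House | Pet | Profession | Team | Color
---------------------------------------
  1   | bird | doctor | Beta | green
  2   | cat | lawyer | Alpha | blue
  3   | dog | teacher | Delta | white
  4   | fish | engineer | Gamma | red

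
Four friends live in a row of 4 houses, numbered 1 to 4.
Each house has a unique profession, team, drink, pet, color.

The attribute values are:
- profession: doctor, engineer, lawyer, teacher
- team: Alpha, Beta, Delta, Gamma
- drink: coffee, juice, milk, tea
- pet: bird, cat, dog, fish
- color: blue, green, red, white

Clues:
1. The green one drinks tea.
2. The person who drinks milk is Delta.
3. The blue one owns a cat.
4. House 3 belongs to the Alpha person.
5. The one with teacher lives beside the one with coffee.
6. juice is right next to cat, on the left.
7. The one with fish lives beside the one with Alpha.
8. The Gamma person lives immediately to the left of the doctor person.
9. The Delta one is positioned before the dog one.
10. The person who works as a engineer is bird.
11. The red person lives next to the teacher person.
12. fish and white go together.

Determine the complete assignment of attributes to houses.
Solution:

House | Profession | Team | Drink | Pet | Color
-----------------------------------------------
  1   | engineer | Delta | milk | bird | red
  2   | teacher | Gamma | juice | fish | white
  3   | doctor | Alpha | coffee | cat | blue
  4   | lawyer | Beta | tea | dog | green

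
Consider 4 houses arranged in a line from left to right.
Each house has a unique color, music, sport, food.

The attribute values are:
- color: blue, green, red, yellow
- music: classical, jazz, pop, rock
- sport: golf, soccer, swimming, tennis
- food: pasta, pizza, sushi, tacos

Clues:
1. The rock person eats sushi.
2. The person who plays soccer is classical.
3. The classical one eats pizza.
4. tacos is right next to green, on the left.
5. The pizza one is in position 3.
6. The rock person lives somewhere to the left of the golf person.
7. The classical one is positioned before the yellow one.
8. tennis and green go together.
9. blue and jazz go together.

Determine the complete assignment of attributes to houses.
Solution:

House | Color | Music | Sport | Food
------------------------------------
  1   | blue | jazz | swimming | tacos
  2   | green | rock | tennis | sushi
  3   | red | classical | soccer | pizza
  4   | yellow | pop | golf | pasta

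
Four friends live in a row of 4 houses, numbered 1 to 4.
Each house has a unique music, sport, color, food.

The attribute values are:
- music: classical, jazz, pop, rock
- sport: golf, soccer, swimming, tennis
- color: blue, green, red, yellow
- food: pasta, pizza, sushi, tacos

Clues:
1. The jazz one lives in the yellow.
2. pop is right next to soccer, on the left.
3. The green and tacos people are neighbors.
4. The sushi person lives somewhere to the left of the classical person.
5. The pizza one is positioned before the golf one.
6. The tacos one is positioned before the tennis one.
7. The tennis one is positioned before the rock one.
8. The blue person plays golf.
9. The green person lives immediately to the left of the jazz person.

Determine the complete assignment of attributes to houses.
Solution:

House | Music | Sport | Color | Food
------------------------------------
  1   | pop | swimming | green | sushi
  2   | jazz | soccer | yellow | tacos
  3   | classical | tennis | red | pizza
  4   | rock | golf | blue | pasta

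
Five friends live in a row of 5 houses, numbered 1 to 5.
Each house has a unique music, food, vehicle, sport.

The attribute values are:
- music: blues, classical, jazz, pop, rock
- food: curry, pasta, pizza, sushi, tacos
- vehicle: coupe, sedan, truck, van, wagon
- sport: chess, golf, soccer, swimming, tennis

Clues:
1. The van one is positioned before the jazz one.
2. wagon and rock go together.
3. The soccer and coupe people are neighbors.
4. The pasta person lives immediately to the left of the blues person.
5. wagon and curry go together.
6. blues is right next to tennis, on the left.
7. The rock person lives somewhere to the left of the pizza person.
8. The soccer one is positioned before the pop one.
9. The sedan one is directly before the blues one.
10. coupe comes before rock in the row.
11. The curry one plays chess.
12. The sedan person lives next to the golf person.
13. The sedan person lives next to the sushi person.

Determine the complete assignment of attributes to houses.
Solution:

House | Music | Food | Vehicle | Sport
--------------------------------------
  1   | classical | pasta | sedan | soccer
  2   | blues | sushi | coupe | golf
  3   | pop | tacos | van | tennis
  4   | rock | curry | wagon | chess
  5   | jazz | pizza | truck | swimming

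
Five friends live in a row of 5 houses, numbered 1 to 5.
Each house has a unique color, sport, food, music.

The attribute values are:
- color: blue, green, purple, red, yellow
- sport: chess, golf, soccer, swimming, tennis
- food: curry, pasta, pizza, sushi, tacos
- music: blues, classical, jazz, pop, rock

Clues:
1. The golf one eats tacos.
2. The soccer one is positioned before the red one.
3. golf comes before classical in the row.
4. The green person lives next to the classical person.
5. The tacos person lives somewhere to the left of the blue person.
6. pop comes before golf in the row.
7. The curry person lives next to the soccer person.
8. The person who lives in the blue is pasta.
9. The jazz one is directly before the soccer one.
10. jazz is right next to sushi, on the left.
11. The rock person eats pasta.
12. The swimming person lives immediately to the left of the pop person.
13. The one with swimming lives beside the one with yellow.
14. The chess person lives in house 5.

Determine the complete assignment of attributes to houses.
Solution:

House | Color | Sport | Food | Music
------------------------------------
  1   | purple | swimming | curry | jazz
  2   | yellow | soccer | sushi | pop
  3   | green | golf | tacos | blues
  4   | red | tennis | pizza | classical
  5   | blue | chess | pasta | rock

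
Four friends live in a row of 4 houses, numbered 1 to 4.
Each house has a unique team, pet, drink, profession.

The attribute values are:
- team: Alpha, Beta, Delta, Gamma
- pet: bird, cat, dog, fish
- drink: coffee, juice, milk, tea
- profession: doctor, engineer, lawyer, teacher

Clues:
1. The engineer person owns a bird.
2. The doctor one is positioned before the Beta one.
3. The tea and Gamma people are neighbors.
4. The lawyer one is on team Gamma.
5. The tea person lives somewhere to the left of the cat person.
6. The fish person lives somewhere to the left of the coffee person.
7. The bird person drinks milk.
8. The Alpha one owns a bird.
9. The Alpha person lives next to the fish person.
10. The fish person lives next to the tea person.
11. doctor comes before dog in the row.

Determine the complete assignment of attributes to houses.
Solution:

House | Team | Pet | Drink | Profession
---------------------------------------
  1   | Alpha | bird | milk | engineer
  2   | Delta | fish | juice | doctor
  3   | Beta | dog | tea | teacher
  4   | Gamma | cat | coffee | lawyer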